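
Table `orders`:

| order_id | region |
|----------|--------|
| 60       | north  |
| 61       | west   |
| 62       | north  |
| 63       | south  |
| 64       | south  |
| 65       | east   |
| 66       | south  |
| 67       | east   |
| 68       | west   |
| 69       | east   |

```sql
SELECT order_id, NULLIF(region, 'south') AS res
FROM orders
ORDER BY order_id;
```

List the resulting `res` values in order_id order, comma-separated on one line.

order_id=60: region=north vs south: differ → north
order_id=61: region=west vs south: differ → west
order_id=62: region=north vs south: differ → north
order_id=63: region=south vs south: equal → NULL
order_id=64: region=south vs south: equal → NULL
order_id=65: region=east vs south: differ → east
order_id=66: region=south vs south: equal → NULL
order_id=67: region=east vs south: differ → east
order_id=68: region=west vs south: differ → west
order_id=69: region=east vs south: differ → east

north, west, north, NULL, NULL, east, NULL, east, west, east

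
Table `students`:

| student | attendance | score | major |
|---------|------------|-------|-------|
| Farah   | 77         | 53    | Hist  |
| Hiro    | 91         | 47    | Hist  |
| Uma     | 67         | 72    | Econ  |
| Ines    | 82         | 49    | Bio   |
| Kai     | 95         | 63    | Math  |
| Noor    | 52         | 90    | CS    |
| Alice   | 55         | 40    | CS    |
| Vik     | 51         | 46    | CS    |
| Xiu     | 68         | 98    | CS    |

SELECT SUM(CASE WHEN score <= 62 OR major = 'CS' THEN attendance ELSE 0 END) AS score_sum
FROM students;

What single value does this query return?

student=Farah: ✓ → 77
student=Hiro: ✓ → 91
student=Uma: ✗
student=Ines: ✓ → 82
student=Kai: ✗
student=Noor: ✓ → 52
student=Alice: ✓ → 55
student=Vik: ✓ → 51
student=Xiu: ✓ → 68
score_sum = 77 + 91 + 82 + 52 + 55 + 51 + 68 = 476

476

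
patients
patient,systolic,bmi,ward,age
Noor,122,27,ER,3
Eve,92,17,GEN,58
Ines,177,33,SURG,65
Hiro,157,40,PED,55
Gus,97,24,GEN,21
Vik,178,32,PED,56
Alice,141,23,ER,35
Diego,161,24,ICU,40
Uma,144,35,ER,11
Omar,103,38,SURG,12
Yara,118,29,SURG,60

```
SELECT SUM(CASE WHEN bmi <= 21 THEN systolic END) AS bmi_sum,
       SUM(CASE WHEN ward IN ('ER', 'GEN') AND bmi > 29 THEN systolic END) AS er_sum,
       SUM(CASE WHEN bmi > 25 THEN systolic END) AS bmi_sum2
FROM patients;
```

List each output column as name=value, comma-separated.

bmi_sum=92, er_sum=144, bmi_sum2=999

[bmi_sum: bmi <= 21]
patient=Noor: ✗
patient=Eve: ✓ → 92
patient=Ines: ✗
patient=Hiro: ✗
patient=Gus: ✗
patient=Vik: ✗
patient=Alice: ✗
patient=Diego: ✗
patient=Uma: ✗
patient=Omar: ✗
patient=Yara: ✗
bmi_sum = 92
—
[er_sum: ward IN ('ER', 'GEN') AND bmi > 29]
patient=Noor: ✗
patient=Eve: ✗
patient=Ines: ✗
patient=Hiro: ✗
patient=Gus: ✗
patient=Vik: ✗
patient=Alice: ✗
patient=Diego: ✗
patient=Uma: ✓ → 144
patient=Omar: ✗
patient=Yara: ✗
er_sum = 144
—
[bmi_sum2: bmi > 25]
patient=Noor: ✓ → 122
patient=Eve: ✗
patient=Ines: ✓ → 177
patient=Hiro: ✓ → 157
patient=Gus: ✗
patient=Vik: ✓ → 178
patient=Alice: ✗
patient=Diego: ✗
patient=Uma: ✓ → 144
patient=Omar: ✓ → 103
patient=Yara: ✓ → 118
bmi_sum2 = 122 + 177 + 157 + 178 + 144 + 103 + 118 = 999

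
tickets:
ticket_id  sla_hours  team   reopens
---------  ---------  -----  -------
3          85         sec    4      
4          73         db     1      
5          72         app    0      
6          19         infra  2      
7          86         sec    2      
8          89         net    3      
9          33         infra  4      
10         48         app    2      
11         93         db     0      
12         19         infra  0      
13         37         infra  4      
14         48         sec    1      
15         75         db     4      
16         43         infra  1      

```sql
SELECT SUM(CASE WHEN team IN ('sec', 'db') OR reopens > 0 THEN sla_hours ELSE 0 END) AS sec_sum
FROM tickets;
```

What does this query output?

ticket_id=3: ✓ → 85
ticket_id=4: ✓ → 73
ticket_id=5: ✗
ticket_id=6: ✓ → 19
ticket_id=7: ✓ → 86
ticket_id=8: ✓ → 89
ticket_id=9: ✓ → 33
ticket_id=10: ✓ → 48
ticket_id=11: ✓ → 93
ticket_id=12: ✗
ticket_id=13: ✓ → 37
ticket_id=14: ✓ → 48
ticket_id=15: ✓ → 75
ticket_id=16: ✓ → 43
sec_sum = 85 + 73 + 19 + 86 + 89 + 33 + 48 + 93 + 37 + 48 + 75 + 43 = 729

729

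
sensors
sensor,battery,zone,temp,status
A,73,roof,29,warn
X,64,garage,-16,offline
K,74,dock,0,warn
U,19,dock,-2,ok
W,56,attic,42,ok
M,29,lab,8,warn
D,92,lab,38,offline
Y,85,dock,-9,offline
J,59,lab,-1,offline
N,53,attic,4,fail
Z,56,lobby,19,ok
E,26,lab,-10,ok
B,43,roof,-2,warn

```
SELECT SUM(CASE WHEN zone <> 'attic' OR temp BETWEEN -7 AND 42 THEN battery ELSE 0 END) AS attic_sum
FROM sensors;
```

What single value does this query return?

sensor=A: ✓ → 73
sensor=X: ✓ → 64
sensor=K: ✓ → 74
sensor=U: ✓ → 19
sensor=W: ✓ → 56
sensor=M: ✓ → 29
sensor=D: ✓ → 92
sensor=Y: ✓ → 85
sensor=J: ✓ → 59
sensor=N: ✓ → 53
sensor=Z: ✓ → 56
sensor=E: ✓ → 26
sensor=B: ✓ → 43
attic_sum = 73 + 64 + 74 + 19 + 56 + 29 + 92 + 85 + 59 + 53 + 56 + 26 + 43 = 729

729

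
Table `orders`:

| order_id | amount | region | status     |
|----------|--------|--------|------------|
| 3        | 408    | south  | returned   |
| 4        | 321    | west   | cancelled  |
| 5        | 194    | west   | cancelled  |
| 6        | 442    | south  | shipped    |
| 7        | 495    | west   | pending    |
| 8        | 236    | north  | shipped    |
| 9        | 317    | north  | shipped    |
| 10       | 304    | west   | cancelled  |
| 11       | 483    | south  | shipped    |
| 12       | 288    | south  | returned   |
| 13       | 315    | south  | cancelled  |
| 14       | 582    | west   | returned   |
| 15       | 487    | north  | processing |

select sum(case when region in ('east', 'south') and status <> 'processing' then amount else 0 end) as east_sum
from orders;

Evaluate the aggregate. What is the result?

order_id=3: ✓ → 408
order_id=4: ✗
order_id=5: ✗
order_id=6: ✓ → 442
order_id=7: ✗
order_id=8: ✗
order_id=9: ✗
order_id=10: ✗
order_id=11: ✓ → 483
order_id=12: ✓ → 288
order_id=13: ✓ → 315
order_id=14: ✗
order_id=15: ✗
east_sum = 408 + 442 + 483 + 288 + 315 = 1936

1936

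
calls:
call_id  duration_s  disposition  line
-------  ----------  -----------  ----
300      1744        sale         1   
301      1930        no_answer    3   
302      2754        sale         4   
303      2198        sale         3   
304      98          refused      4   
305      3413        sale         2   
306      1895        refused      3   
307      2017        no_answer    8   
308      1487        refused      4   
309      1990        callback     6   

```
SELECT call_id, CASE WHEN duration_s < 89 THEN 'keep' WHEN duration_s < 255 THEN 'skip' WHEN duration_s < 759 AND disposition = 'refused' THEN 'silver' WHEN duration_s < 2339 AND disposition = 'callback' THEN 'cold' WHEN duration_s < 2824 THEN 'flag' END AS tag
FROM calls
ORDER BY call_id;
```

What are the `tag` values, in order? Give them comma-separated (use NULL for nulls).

flag, flag, flag, flag, skip, NULL, flag, flag, flag, cold

call_id=300: duration_s < 2824 → flag
call_id=301: duration_s < 2824 → flag
call_id=302: duration_s < 2824 → flag
call_id=303: duration_s < 2824 → flag
call_id=304: duration_s < 255 → skip
call_id=305: (no match → NULL) → NULL
call_id=306: duration_s < 2824 → flag
call_id=307: duration_s < 2824 → flag
call_id=308: duration_s < 2824 → flag
call_id=309: duration_s < 2339 AND disposition = 'callback' → cold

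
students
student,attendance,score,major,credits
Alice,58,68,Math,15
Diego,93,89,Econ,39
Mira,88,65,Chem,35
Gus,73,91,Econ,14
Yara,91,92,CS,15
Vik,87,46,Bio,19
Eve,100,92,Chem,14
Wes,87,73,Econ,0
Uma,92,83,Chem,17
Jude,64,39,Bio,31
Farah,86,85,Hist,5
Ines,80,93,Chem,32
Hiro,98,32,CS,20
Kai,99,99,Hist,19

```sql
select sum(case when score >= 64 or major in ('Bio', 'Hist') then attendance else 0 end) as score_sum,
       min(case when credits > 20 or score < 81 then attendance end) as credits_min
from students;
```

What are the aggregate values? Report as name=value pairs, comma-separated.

[score_sum: score >= 64 or major in ('Bio', 'Hist')]
student=Alice: ✓ → 58
student=Diego: ✓ → 93
student=Mira: ✓ → 88
student=Gus: ✓ → 73
student=Yara: ✓ → 91
student=Vik: ✓ → 87
student=Eve: ✓ → 100
student=Wes: ✓ → 87
student=Uma: ✓ → 92
student=Jude: ✓ → 64
student=Farah: ✓ → 86
student=Ines: ✓ → 80
student=Hiro: ✗
student=Kai: ✓ → 99
score_sum = 58 + 93 + 88 + 73 + 91 + 87 + 100 + 87 + 92 + 64 + 86 + 80 + 99 = 1098
—
[credits_min: credits > 20 or score < 81]
student=Alice: ✓ → 58
student=Diego: ✓ → 93
student=Mira: ✓ → 88
student=Gus: ✗
student=Yara: ✗
student=Vik: ✓ → 87
student=Eve: ✗
student=Wes: ✓ → 87
student=Uma: ✗
student=Jude: ✓ → 64
student=Farah: ✗
student=Ines: ✓ → 80
student=Hiro: ✓ → 98
student=Kai: ✗
credits_min = MIN(58, 93, 88, 87, 87, 64, 80, 98) = 58

score_sum=1098, credits_min=58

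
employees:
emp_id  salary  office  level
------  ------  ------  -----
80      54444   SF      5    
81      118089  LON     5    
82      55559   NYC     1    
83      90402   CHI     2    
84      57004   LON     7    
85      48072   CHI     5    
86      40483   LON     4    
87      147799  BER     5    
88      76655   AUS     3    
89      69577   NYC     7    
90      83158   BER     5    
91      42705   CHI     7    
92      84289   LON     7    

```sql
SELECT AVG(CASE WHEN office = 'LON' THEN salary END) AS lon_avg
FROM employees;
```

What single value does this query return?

emp_id=80: ✗
emp_id=81: ✓ → 118089
emp_id=82: ✗
emp_id=83: ✗
emp_id=84: ✓ → 57004
emp_id=85: ✗
emp_id=86: ✓ → 40483
emp_id=87: ✗
emp_id=88: ✗
emp_id=89: ✗
emp_id=90: ✗
emp_id=91: ✗
emp_id=92: ✓ → 84289
lon_avg = (118089 + 57004 + 40483 + 84289) / 4 = 74966.25

74966.25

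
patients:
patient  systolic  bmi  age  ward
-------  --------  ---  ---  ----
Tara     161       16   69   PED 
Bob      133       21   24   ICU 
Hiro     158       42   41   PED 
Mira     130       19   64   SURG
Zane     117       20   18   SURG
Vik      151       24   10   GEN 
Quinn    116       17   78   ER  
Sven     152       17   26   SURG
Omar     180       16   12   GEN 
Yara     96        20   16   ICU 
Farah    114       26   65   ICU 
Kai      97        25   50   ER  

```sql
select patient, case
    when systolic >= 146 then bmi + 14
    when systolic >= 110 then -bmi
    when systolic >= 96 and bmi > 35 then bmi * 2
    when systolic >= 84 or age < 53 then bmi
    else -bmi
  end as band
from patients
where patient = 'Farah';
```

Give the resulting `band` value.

patient = Farah: systolic=114, bmi=26, age=65, ward=ICU.
systolic >= 146 → false
systolic >= 110 → true → -26

-26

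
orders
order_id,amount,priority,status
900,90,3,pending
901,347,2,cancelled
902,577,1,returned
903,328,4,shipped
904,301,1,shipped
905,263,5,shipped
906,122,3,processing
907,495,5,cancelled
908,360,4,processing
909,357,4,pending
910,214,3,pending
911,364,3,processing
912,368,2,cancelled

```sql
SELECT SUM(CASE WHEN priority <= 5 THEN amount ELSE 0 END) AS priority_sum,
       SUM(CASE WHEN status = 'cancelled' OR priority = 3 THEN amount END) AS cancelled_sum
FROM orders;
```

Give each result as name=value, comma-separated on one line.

priority_sum=4186, cancelled_sum=2000

[priority_sum: priority <= 5]
order_id=900: ✓ → 90
order_id=901: ✓ → 347
order_id=902: ✓ → 577
order_id=903: ✓ → 328
order_id=904: ✓ → 301
order_id=905: ✓ → 263
order_id=906: ✓ → 122
order_id=907: ✓ → 495
order_id=908: ✓ → 360
order_id=909: ✓ → 357
order_id=910: ✓ → 214
order_id=911: ✓ → 364
order_id=912: ✓ → 368
priority_sum = 90 + 347 + 577 + 328 + 301 + 263 + 122 + 495 + 360 + 357 + 214 + 364 + 368 = 4186
—
[cancelled_sum: status = 'cancelled' OR priority = 3]
order_id=900: ✓ → 90
order_id=901: ✓ → 347
order_id=902: ✗
order_id=903: ✗
order_id=904: ✗
order_id=905: ✗
order_id=906: ✓ → 122
order_id=907: ✓ → 495
order_id=908: ✗
order_id=909: ✗
order_id=910: ✓ → 214
order_id=911: ✓ → 364
order_id=912: ✓ → 368
cancelled_sum = 90 + 347 + 122 + 495 + 214 + 364 + 368 = 2000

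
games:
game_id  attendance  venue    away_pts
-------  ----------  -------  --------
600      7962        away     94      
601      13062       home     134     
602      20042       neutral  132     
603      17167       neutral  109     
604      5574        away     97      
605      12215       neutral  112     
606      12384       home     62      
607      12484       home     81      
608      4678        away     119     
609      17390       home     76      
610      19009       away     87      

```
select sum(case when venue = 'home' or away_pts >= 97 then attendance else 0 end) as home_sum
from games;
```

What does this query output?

114996

game_id=600: ✗
game_id=601: ✓ → 13062
game_id=602: ✓ → 20042
game_id=603: ✓ → 17167
game_id=604: ✓ → 5574
game_id=605: ✓ → 12215
game_id=606: ✓ → 12384
game_id=607: ✓ → 12484
game_id=608: ✓ → 4678
game_id=609: ✓ → 17390
game_id=610: ✗
home_sum = 13062 + 20042 + 17167 + 5574 + 12215 + 12384 + 12484 + 4678 + 17390 = 114996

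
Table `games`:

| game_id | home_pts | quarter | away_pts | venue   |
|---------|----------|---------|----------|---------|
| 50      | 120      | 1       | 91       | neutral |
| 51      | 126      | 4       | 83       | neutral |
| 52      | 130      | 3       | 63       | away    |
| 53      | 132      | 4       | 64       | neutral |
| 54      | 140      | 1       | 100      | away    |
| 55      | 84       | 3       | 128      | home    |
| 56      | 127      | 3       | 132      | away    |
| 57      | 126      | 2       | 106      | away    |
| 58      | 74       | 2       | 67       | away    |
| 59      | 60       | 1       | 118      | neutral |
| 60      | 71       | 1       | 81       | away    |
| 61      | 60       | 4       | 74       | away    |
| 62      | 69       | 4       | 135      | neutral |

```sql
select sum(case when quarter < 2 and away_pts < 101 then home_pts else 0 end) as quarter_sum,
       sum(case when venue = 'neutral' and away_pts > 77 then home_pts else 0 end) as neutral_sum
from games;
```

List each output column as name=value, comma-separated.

[quarter_sum: quarter < 2 and away_pts < 101]
game_id=50: ✓ → 120
game_id=51: ✗
game_id=52: ✗
game_id=53: ✗
game_id=54: ✓ → 140
game_id=55: ✗
game_id=56: ✗
game_id=57: ✗
game_id=58: ✗
game_id=59: ✗
game_id=60: ✓ → 71
game_id=61: ✗
game_id=62: ✗
quarter_sum = 120 + 140 + 71 = 331
—
[neutral_sum: venue = 'neutral' and away_pts > 77]
game_id=50: ✓ → 120
game_id=51: ✓ → 126
game_id=52: ✗
game_id=53: ✗
game_id=54: ✗
game_id=55: ✗
game_id=56: ✗
game_id=57: ✗
game_id=58: ✗
game_id=59: ✓ → 60
game_id=60: ✗
game_id=61: ✗
game_id=62: ✓ → 69
neutral_sum = 120 + 126 + 60 + 69 = 375

quarter_sum=331, neutral_sum=375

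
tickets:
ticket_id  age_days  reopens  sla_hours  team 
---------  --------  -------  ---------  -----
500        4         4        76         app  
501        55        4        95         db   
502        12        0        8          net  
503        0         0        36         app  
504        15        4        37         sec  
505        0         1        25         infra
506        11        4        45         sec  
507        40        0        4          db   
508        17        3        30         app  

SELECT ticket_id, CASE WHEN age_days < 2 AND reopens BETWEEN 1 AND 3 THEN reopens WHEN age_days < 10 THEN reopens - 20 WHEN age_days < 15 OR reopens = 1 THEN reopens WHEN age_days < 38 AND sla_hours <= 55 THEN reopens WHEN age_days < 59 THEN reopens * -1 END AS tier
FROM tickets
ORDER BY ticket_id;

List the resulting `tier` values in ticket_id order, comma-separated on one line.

ticket_id=500: age_days < 10 → -16
ticket_id=501: age_days < 59 → -4
ticket_id=502: age_days < 15 OR reopens = 1 → 0
ticket_id=503: age_days < 10 → -20
ticket_id=504: age_days < 38 AND sla_hours <= 55 → 4
ticket_id=505: age_days < 2 AND reopens BETWEEN 1 AND 3 → 1
ticket_id=506: age_days < 15 OR reopens = 1 → 4
ticket_id=507: age_days < 59 → 0
ticket_id=508: age_days < 38 AND sla_hours <= 55 → 3

-16, -4, 0, -20, 4, 1, 4, 0, 3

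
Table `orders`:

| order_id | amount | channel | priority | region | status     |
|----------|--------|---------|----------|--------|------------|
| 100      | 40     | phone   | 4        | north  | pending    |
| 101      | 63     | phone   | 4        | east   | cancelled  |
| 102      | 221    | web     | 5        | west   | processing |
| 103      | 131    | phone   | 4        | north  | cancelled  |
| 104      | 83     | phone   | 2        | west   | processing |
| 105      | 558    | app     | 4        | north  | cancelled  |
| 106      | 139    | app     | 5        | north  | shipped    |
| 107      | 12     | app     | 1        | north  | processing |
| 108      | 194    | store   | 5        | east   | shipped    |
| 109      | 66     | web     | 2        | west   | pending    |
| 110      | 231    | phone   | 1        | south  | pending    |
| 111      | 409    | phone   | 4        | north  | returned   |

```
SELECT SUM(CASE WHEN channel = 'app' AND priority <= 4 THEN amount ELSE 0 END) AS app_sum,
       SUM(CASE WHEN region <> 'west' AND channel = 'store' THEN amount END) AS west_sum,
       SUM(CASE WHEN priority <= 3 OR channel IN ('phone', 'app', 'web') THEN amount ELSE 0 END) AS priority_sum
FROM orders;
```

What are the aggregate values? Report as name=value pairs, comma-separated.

app_sum=570, west_sum=194, priority_sum=1953

[app_sum: channel = 'app' AND priority <= 4]
order_id=100: ✗
order_id=101: ✗
order_id=102: ✗
order_id=103: ✗
order_id=104: ✗
order_id=105: ✓ → 558
order_id=106: ✗
order_id=107: ✓ → 12
order_id=108: ✗
order_id=109: ✗
order_id=110: ✗
order_id=111: ✗
app_sum = 558 + 12 = 570
—
[west_sum: region <> 'west' AND channel = 'store']
order_id=100: ✗
order_id=101: ✗
order_id=102: ✗
order_id=103: ✗
order_id=104: ✗
order_id=105: ✗
order_id=106: ✗
order_id=107: ✗
order_id=108: ✓ → 194
order_id=109: ✗
order_id=110: ✗
order_id=111: ✗
west_sum = 194
—
[priority_sum: priority <= 3 OR channel IN ('phone', 'app', 'web')]
order_id=100: ✓ → 40
order_id=101: ✓ → 63
order_id=102: ✓ → 221
order_id=103: ✓ → 131
order_id=104: ✓ → 83
order_id=105: ✓ → 558
order_id=106: ✓ → 139
order_id=107: ✓ → 12
order_id=108: ✗
order_id=109: ✓ → 66
order_id=110: ✓ → 231
order_id=111: ✓ → 409
priority_sum = 40 + 63 + 221 + 131 + 83 + 558 + 139 + 12 + 66 + 231 + 409 = 1953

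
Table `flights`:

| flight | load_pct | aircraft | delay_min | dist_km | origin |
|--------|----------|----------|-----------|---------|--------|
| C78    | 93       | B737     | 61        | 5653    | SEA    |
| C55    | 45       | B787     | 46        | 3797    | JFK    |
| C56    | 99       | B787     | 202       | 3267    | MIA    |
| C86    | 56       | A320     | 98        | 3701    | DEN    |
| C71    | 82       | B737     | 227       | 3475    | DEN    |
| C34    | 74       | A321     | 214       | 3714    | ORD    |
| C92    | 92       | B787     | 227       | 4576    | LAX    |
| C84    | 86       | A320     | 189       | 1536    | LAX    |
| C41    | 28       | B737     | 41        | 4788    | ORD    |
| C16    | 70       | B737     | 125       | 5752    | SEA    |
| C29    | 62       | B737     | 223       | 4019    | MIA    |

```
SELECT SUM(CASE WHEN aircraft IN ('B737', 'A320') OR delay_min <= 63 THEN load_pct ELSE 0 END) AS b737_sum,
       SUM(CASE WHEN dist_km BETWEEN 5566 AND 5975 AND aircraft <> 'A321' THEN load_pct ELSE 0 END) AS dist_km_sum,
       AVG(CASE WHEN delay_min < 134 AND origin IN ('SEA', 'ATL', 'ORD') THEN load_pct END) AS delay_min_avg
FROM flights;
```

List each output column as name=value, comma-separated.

[b737_sum: aircraft IN ('B737', 'A320') OR delay_min <= 63]
flight=C78: ✓ → 93
flight=C55: ✓ → 45
flight=C56: ✗
flight=C86: ✓ → 56
flight=C71: ✓ → 82
flight=C34: ✗
flight=C92: ✗
flight=C84: ✓ → 86
flight=C41: ✓ → 28
flight=C16: ✓ → 70
flight=C29: ✓ → 62
b737_sum = 93 + 45 + 56 + 82 + 86 + 28 + 70 + 62 = 522
—
[dist_km_sum: dist_km BETWEEN 5566 AND 5975 AND aircraft <> 'A321']
flight=C78: ✓ → 93
flight=C55: ✗
flight=C56: ✗
flight=C86: ✗
flight=C71: ✗
flight=C34: ✗
flight=C92: ✗
flight=C84: ✗
flight=C41: ✗
flight=C16: ✓ → 70
flight=C29: ✗
dist_km_sum = 93 + 70 = 163
—
[delay_min_avg: delay_min < 134 AND origin IN ('SEA', 'ATL', 'ORD')]
flight=C78: ✓ → 93
flight=C55: ✗
flight=C56: ✗
flight=C86: ✗
flight=C71: ✗
flight=C34: ✗
flight=C92: ✗
flight=C84: ✗
flight=C41: ✓ → 28
flight=C16: ✓ → 70
flight=C29: ✗
delay_min_avg = (93 + 28 + 70) / 3 = 63.6666666667

b737_sum=522, dist_km_sum=163, delay_min_avg=63.6666666667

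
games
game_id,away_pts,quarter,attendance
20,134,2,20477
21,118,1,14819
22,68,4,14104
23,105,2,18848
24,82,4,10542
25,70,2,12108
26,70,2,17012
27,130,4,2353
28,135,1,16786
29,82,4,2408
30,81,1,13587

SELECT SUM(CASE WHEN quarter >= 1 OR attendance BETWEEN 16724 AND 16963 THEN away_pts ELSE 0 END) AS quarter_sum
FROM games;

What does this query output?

1075

game_id=20: ✓ → 134
game_id=21: ✓ → 118
game_id=22: ✓ → 68
game_id=23: ✓ → 105
game_id=24: ✓ → 82
game_id=25: ✓ → 70
game_id=26: ✓ → 70
game_id=27: ✓ → 130
game_id=28: ✓ → 135
game_id=29: ✓ → 82
game_id=30: ✓ → 81
quarter_sum = 134 + 118 + 68 + 105 + 82 + 70 + 70 + 130 + 135 + 82 + 81 = 1075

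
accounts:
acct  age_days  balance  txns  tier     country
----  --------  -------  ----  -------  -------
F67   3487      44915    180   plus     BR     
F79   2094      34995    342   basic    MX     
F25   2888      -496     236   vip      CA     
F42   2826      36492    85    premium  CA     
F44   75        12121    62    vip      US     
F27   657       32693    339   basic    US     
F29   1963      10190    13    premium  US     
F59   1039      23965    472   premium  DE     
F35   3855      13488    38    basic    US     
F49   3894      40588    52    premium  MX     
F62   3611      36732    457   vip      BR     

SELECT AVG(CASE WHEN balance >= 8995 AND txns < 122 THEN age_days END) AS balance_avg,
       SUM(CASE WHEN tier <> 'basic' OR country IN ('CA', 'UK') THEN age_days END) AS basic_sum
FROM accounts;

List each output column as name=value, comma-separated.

balance_avg=2522.6, basic_sum=19783

[balance_avg: balance >= 8995 AND txns < 122]
acct=F67: ✗
acct=F79: ✗
acct=F25: ✗
acct=F42: ✓ → 2826
acct=F44: ✓ → 75
acct=F27: ✗
acct=F29: ✓ → 1963
acct=F59: ✗
acct=F35: ✓ → 3855
acct=F49: ✓ → 3894
acct=F62: ✗
balance_avg = (2826 + 75 + 1963 + 3855 + 3894) / 5 = 2522.6
—
[basic_sum: tier <> 'basic' OR country IN ('CA', 'UK')]
acct=F67: ✓ → 3487
acct=F79: ✗
acct=F25: ✓ → 2888
acct=F42: ✓ → 2826
acct=F44: ✓ → 75
acct=F27: ✗
acct=F29: ✓ → 1963
acct=F59: ✓ → 1039
acct=F35: ✗
acct=F49: ✓ → 3894
acct=F62: ✓ → 3611
basic_sum = 3487 + 2888 + 2826 + 75 + 1963 + 1039 + 3894 + 3611 = 19783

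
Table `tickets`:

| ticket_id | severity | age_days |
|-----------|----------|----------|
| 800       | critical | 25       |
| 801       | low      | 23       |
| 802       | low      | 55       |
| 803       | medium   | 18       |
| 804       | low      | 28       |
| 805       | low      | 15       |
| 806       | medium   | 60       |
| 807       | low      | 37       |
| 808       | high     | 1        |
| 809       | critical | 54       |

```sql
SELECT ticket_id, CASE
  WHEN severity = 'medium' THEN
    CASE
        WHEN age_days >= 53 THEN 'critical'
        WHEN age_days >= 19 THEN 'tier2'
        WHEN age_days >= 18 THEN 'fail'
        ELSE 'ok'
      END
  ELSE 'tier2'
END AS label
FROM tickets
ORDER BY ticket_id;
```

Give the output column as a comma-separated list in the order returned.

ticket_id=800: severity='critical' → outer ELSE → tier2
ticket_id=801: severity='low' → outer ELSE → tier2
ticket_id=802: severity='low' → outer ELSE → tier2
ticket_id=803: severity='medium' → inner[age_days >= 18] → fail
ticket_id=804: severity='low' → outer ELSE → tier2
ticket_id=805: severity='low' → outer ELSE → tier2
ticket_id=806: severity='medium' → inner[age_days >= 53] → critical
ticket_id=807: severity='low' → outer ELSE → tier2
ticket_id=808: severity='high' → outer ELSE → tier2
ticket_id=809: severity='critical' → outer ELSE → tier2

tier2, tier2, tier2, fail, tier2, tier2, critical, tier2, tier2, tier2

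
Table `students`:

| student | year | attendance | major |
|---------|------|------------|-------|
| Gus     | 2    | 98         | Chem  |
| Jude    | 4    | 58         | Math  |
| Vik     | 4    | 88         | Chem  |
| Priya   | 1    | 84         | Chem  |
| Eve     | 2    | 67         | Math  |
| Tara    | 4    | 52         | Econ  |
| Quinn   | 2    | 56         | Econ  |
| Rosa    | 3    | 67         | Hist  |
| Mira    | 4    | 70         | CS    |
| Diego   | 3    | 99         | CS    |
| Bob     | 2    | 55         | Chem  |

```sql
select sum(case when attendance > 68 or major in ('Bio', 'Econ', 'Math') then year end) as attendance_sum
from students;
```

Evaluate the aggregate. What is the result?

student=Gus: ✓ → 2
student=Jude: ✓ → 4
student=Vik: ✓ → 4
student=Priya: ✓ → 1
student=Eve: ✓ → 2
student=Tara: ✓ → 4
student=Quinn: ✓ → 2
student=Rosa: ✗
student=Mira: ✓ → 4
student=Diego: ✓ → 3
student=Bob: ✗
attendance_sum = 2 + 4 + 4 + 1 + 2 + 4 + 2 + 4 + 3 = 26

26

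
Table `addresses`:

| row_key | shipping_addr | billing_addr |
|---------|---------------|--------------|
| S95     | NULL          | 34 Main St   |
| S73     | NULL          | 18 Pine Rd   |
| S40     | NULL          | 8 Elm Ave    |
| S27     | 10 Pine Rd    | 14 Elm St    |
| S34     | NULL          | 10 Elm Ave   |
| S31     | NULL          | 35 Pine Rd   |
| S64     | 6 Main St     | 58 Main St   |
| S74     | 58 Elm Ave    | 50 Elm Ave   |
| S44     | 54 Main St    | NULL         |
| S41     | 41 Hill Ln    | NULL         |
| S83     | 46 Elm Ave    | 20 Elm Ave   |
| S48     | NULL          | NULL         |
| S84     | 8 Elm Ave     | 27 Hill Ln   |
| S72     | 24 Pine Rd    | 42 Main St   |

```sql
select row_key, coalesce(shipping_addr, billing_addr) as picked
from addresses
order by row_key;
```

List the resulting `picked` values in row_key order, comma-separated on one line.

10 Pine Rd, 35 Pine Rd, 10 Elm Ave, 8 Elm Ave, 41 Hill Ln, 54 Main St, NULL, 6 Main St, 24 Pine Rd, 18 Pine Rd, 58 Elm Ave, 46 Elm Ave, 8 Elm Ave, 34 Main St

row_key=S27: shipping_addr=10 Pine Rd → 10 Pine Rd
row_key=S31: shipping_addr=NULL, billing_addr=35 Pine Rd → 35 Pine Rd
row_key=S34: shipping_addr=NULL, billing_addr=10 Elm Ave → 10 Elm Ave
row_key=S40: shipping_addr=NULL, billing_addr=8 Elm Ave → 8 Elm Ave
row_key=S41: shipping_addr=41 Hill Ln → 41 Hill Ln
row_key=S44: shipping_addr=54 Main St → 54 Main St
row_key=S48: shipping_addr=NULL, billing_addr=NULL (all NULL) → NULL
row_key=S64: shipping_addr=6 Main St → 6 Main St
row_key=S72: shipping_addr=24 Pine Rd → 24 Pine Rd
row_key=S73: shipping_addr=NULL, billing_addr=18 Pine Rd → 18 Pine Rd
row_key=S74: shipping_addr=58 Elm Ave → 58 Elm Ave
row_key=S83: shipping_addr=46 Elm Ave → 46 Elm Ave
row_key=S84: shipping_addr=8 Elm Ave → 8 Elm Ave
row_key=S95: shipping_addr=NULL, billing_addr=34 Main St → 34 Main St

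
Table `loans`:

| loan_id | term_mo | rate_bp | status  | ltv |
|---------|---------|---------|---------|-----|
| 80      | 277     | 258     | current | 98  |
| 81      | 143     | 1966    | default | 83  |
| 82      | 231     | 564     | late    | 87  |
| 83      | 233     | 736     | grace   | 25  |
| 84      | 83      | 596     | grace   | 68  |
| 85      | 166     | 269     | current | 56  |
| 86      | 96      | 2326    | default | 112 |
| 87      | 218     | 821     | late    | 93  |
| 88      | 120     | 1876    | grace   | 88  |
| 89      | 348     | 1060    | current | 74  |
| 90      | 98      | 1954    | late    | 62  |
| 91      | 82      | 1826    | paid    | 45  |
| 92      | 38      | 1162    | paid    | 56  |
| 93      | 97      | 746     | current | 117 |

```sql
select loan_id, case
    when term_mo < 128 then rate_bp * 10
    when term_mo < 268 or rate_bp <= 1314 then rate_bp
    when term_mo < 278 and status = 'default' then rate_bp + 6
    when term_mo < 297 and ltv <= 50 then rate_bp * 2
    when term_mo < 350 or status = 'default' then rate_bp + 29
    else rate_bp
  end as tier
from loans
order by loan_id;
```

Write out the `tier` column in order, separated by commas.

258, 1966, 564, 736, 5960, 269, 23260, 821, 18760, 1060, 19540, 18260, 11620, 7460

loan_id=80: term_mo < 268 or rate_bp <= 1314 → 258
loan_id=81: term_mo < 268 or rate_bp <= 1314 → 1966
loan_id=82: term_mo < 268 or rate_bp <= 1314 → 564
loan_id=83: term_mo < 268 or rate_bp <= 1314 → 736
loan_id=84: term_mo < 128 → 5960
loan_id=85: term_mo < 268 or rate_bp <= 1314 → 269
loan_id=86: term_mo < 128 → 23260
loan_id=87: term_mo < 268 or rate_bp <= 1314 → 821
loan_id=88: term_mo < 128 → 18760
loan_id=89: term_mo < 268 or rate_bp <= 1314 → 1060
loan_id=90: term_mo < 128 → 19540
loan_id=91: term_mo < 128 → 18260
loan_id=92: term_mo < 128 → 11620
loan_id=93: term_mo < 128 → 7460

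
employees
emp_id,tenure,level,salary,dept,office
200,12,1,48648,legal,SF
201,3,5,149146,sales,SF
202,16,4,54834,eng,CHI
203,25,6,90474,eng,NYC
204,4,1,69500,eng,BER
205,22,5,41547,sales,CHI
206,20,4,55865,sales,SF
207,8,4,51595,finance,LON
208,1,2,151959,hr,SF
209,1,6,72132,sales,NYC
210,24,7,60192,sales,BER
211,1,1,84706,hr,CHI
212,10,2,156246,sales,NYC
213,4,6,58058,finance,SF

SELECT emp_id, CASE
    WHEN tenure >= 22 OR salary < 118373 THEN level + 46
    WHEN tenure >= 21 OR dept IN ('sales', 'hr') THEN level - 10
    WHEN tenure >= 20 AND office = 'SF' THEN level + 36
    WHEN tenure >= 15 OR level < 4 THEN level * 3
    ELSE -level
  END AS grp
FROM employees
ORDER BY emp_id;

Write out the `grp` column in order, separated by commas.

emp_id=200: tenure >= 22 OR salary < 118373 → 47
emp_id=201: tenure >= 21 OR dept IN ('sales', 'hr') → -5
emp_id=202: tenure >= 22 OR salary < 118373 → 50
emp_id=203: tenure >= 22 OR salary < 118373 → 52
emp_id=204: tenure >= 22 OR salary < 118373 → 47
emp_id=205: tenure >= 22 OR salary < 118373 → 51
emp_id=206: tenure >= 22 OR salary < 118373 → 50
emp_id=207: tenure >= 22 OR salary < 118373 → 50
emp_id=208: tenure >= 21 OR dept IN ('sales', 'hr') → -8
emp_id=209: tenure >= 22 OR salary < 118373 → 52
emp_id=210: tenure >= 22 OR salary < 118373 → 53
emp_id=211: tenure >= 22 OR salary < 118373 → 47
emp_id=212: tenure >= 21 OR dept IN ('sales', 'hr') → -8
emp_id=213: tenure >= 22 OR salary < 118373 → 52

47, -5, 50, 52, 47, 51, 50, 50, -8, 52, 53, 47, -8, 52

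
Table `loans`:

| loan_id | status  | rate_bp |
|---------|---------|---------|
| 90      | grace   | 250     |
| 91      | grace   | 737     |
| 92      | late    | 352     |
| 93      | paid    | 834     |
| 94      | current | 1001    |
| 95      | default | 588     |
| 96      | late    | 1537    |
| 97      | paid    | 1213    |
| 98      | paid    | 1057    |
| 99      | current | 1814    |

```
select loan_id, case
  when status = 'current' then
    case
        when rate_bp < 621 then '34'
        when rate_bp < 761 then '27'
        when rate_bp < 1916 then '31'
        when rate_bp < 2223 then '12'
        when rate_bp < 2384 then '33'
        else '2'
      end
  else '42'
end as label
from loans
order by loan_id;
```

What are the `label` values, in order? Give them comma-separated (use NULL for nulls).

42, 42, 42, 42, 31, 42, 42, 42, 42, 31

loan_id=90: status='grace' → outer ELSE → 42
loan_id=91: status='grace' → outer ELSE → 42
loan_id=92: status='late' → outer ELSE → 42
loan_id=93: status='paid' → outer ELSE → 42
loan_id=94: status='current' → inner[rate_bp < 1916] → 31
loan_id=95: status='default' → outer ELSE → 42
loan_id=96: status='late' → outer ELSE → 42
loan_id=97: status='paid' → outer ELSE → 42
loan_id=98: status='paid' → outer ELSE → 42
loan_id=99: status='current' → inner[rate_bp < 1916] → 31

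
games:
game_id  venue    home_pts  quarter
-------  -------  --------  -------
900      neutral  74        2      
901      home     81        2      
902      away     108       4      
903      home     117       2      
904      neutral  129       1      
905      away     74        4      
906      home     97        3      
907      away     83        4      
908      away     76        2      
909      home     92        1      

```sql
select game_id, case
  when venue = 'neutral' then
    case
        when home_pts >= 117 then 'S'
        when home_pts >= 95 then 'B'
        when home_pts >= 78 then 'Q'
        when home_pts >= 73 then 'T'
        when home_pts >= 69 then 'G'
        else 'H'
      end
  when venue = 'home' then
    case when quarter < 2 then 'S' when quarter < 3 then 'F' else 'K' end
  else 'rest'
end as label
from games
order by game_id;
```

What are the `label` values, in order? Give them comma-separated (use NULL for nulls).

T, F, rest, F, S, rest, K, rest, rest, S

game_id=900: venue='neutral' → inner[home_pts >= 73] → T
game_id=901: venue='home' → inner[quarter < 3] → F
game_id=902: venue='away' → outer ELSE → rest
game_id=903: venue='home' → inner[quarter < 3] → F
game_id=904: venue='neutral' → inner[home_pts >= 117] → S
game_id=905: venue='away' → outer ELSE → rest
game_id=906: venue='home' → inner[ELSE] → K
game_id=907: venue='away' → outer ELSE → rest
game_id=908: venue='away' → outer ELSE → rest
game_id=909: venue='home' → inner[quarter < 2] → S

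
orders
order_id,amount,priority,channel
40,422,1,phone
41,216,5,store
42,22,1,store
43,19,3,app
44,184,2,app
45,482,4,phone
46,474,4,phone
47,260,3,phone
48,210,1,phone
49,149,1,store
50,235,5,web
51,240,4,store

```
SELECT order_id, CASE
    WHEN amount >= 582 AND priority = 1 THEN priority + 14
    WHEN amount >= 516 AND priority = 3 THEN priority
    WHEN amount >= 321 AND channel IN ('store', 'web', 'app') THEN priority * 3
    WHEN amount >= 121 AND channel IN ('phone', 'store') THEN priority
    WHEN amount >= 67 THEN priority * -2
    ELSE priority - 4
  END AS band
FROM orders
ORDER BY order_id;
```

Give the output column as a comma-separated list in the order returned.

order_id=40: amount >= 121 AND channel IN ('phone', 'store') → 1
order_id=41: amount >= 121 AND channel IN ('phone', 'store') → 5
order_id=42: ELSE → -3
order_id=43: ELSE → -1
order_id=44: amount >= 67 → -4
order_id=45: amount >= 121 AND channel IN ('phone', 'store') → 4
order_id=46: amount >= 121 AND channel IN ('phone', 'store') → 4
order_id=47: amount >= 121 AND channel IN ('phone', 'store') → 3
order_id=48: amount >= 121 AND channel IN ('phone', 'store') → 1
order_id=49: amount >= 121 AND channel IN ('phone', 'store') → 1
order_id=50: amount >= 67 → -10
order_id=51: amount >= 121 AND channel IN ('phone', 'store') → 4

1, 5, -3, -1, -4, 4, 4, 3, 1, 1, -10, 4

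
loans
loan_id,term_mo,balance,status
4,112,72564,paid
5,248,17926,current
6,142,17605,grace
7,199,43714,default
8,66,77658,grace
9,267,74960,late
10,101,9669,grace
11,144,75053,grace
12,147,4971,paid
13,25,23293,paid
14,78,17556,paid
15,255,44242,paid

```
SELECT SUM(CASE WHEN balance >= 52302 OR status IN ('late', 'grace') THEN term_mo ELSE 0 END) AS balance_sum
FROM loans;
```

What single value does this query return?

loan_id=4: ✓ → 112
loan_id=5: ✗
loan_id=6: ✓ → 142
loan_id=7: ✗
loan_id=8: ✓ → 66
loan_id=9: ✓ → 267
loan_id=10: ✓ → 101
loan_id=11: ✓ → 144
loan_id=12: ✗
loan_id=13: ✗
loan_id=14: ✗
loan_id=15: ✗
balance_sum = 112 + 142 + 66 + 267 + 101 + 144 = 832

832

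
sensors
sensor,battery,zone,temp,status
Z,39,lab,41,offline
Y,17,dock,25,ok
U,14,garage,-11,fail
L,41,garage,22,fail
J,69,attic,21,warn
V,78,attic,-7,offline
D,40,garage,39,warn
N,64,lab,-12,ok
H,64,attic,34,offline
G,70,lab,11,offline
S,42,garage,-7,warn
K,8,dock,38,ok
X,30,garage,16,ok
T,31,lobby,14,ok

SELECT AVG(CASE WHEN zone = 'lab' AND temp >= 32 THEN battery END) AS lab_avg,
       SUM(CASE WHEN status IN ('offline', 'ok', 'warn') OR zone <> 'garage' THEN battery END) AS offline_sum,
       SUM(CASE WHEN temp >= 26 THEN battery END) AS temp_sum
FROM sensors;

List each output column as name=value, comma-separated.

lab_avg=39, offline_sum=552, temp_sum=151

[lab_avg: zone = 'lab' AND temp >= 32]
sensor=Z: ✓ → 39
sensor=Y: ✗
sensor=U: ✗
sensor=L: ✗
sensor=J: ✗
sensor=V: ✗
sensor=D: ✗
sensor=N: ✗
sensor=H: ✗
sensor=G: ✗
sensor=S: ✗
sensor=K: ✗
sensor=X: ✗
sensor=T: ✗
lab_avg = 39
—
[offline_sum: status IN ('offline', 'ok', 'warn') OR zone <> 'garage']
sensor=Z: ✓ → 39
sensor=Y: ✓ → 17
sensor=U: ✗
sensor=L: ✗
sensor=J: ✓ → 69
sensor=V: ✓ → 78
sensor=D: ✓ → 40
sensor=N: ✓ → 64
sensor=H: ✓ → 64
sensor=G: ✓ → 70
sensor=S: ✓ → 42
sensor=K: ✓ → 8
sensor=X: ✓ → 30
sensor=T: ✓ → 31
offline_sum = 39 + 17 + 69 + 78 + 40 + 64 + 64 + 70 + 42 + 8 + 30 + 31 = 552
—
[temp_sum: temp >= 26]
sensor=Z: ✓ → 39
sensor=Y: ✗
sensor=U: ✗
sensor=L: ✗
sensor=J: ✗
sensor=V: ✗
sensor=D: ✓ → 40
sensor=N: ✗
sensor=H: ✓ → 64
sensor=G: ✗
sensor=S: ✗
sensor=K: ✓ → 8
sensor=X: ✗
sensor=T: ✗
temp_sum = 39 + 40 + 64 + 8 = 151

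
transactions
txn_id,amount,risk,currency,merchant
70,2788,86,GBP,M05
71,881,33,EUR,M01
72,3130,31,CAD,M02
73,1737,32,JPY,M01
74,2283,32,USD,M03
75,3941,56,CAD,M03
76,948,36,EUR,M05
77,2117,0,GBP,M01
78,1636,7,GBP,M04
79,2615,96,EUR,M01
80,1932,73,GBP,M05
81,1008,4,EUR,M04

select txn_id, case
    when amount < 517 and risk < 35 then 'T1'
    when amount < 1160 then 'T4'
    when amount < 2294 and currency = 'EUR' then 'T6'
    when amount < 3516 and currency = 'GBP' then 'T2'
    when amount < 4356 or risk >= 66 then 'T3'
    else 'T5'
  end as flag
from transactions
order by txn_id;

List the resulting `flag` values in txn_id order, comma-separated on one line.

T2, T4, T3, T3, T3, T3, T4, T2, T2, T3, T2, T4

txn_id=70: amount < 3516 and currency = 'GBP' → T2
txn_id=71: amount < 1160 → T4
txn_id=72: amount < 4356 or risk >= 66 → T3
txn_id=73: amount < 4356 or risk >= 66 → T3
txn_id=74: amount < 4356 or risk >= 66 → T3
txn_id=75: amount < 4356 or risk >= 66 → T3
txn_id=76: amount < 1160 → T4
txn_id=77: amount < 3516 and currency = 'GBP' → T2
txn_id=78: amount < 3516 and currency = 'GBP' → T2
txn_id=79: amount < 4356 or risk >= 66 → T3
txn_id=80: amount < 3516 and currency = 'GBP' → T2
txn_id=81: amount < 1160 → T4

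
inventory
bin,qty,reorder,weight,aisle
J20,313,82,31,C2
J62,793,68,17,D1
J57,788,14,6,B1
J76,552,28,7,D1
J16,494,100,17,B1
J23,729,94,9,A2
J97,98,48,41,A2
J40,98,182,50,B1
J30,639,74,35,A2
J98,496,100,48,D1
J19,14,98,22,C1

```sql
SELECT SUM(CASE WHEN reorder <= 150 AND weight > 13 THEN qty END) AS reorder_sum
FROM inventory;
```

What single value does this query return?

bin=J20: ✓ → 313
bin=J62: ✓ → 793
bin=J57: ✗
bin=J76: ✗
bin=J16: ✓ → 494
bin=J23: ✗
bin=J97: ✓ → 98
bin=J40: ✗
bin=J30: ✓ → 639
bin=J98: ✓ → 496
bin=J19: ✓ → 14
reorder_sum = 313 + 793 + 494 + 98 + 639 + 496 + 14 = 2847

2847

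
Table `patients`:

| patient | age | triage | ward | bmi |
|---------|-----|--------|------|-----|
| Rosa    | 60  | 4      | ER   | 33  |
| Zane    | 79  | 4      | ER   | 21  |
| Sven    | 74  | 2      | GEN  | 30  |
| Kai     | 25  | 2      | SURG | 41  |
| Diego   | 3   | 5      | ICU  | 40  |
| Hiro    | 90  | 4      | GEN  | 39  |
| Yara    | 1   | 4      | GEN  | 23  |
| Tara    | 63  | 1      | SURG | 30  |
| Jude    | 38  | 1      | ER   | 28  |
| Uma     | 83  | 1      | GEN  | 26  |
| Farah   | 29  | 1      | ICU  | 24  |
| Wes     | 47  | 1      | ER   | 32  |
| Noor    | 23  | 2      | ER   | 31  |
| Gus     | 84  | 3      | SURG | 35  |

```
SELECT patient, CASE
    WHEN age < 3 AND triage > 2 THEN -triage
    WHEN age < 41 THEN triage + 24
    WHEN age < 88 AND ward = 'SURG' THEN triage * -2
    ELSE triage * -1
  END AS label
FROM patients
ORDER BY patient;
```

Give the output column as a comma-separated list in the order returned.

patient=Diego: age < 41 → 29
patient=Farah: age < 41 → 25
patient=Gus: age < 88 AND ward = 'SURG' → -6
patient=Hiro: ELSE → -4
patient=Jude: age < 41 → 25
patient=Kai: age < 41 → 26
patient=Noor: age < 41 → 26
patient=Rosa: ELSE → -4
patient=Sven: ELSE → -2
patient=Tara: age < 88 AND ward = 'SURG' → -2
patient=Uma: ELSE → -1
patient=Wes: ELSE → -1
patient=Yara: age < 3 AND triage > 2 → -4
patient=Zane: ELSE → -4

29, 25, -6, -4, 25, 26, 26, -4, -2, -2, -1, -1, -4, -4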